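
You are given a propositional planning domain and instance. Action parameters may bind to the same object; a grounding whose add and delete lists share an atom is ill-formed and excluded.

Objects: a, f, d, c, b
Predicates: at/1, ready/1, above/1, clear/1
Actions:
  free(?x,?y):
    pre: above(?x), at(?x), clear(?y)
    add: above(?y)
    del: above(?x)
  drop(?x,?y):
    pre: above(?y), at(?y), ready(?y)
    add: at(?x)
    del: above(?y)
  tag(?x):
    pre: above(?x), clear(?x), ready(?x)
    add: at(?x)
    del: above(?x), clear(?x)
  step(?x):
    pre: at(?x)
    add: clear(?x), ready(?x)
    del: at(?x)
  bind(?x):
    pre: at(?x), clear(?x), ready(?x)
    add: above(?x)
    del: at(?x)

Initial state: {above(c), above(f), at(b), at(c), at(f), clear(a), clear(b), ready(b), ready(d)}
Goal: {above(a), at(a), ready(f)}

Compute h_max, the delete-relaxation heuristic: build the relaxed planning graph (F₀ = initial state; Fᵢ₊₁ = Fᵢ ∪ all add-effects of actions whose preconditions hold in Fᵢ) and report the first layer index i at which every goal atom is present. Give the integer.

F0 = init (9 atoms)
F1 = F0 ∪ {above(a), above(b), clear(c), clear(f), ready(c), ready(f)}  (15 atoms)
F2 = F1 ∪ {at(a), at(d)}  (17 atoms)
goal ⊆ F2  ⇒  h_max = 2

2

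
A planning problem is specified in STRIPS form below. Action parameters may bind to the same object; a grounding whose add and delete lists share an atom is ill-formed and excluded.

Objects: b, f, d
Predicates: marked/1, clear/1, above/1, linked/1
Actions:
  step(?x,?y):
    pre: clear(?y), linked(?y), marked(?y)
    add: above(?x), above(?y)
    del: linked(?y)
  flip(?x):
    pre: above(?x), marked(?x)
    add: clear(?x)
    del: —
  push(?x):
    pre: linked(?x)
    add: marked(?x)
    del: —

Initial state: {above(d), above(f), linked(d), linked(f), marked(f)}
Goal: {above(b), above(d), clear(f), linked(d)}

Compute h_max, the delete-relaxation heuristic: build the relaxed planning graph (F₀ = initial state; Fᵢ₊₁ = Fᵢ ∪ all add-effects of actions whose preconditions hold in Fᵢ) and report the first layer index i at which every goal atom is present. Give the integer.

2

F0 = init (5 atoms)
F1 = F0 ∪ {clear(f), marked(d)}  (7 atoms)
F2 = F1 ∪ {above(b), clear(d)}  (9 atoms)
goal ⊆ F2  ⇒  h_max = 2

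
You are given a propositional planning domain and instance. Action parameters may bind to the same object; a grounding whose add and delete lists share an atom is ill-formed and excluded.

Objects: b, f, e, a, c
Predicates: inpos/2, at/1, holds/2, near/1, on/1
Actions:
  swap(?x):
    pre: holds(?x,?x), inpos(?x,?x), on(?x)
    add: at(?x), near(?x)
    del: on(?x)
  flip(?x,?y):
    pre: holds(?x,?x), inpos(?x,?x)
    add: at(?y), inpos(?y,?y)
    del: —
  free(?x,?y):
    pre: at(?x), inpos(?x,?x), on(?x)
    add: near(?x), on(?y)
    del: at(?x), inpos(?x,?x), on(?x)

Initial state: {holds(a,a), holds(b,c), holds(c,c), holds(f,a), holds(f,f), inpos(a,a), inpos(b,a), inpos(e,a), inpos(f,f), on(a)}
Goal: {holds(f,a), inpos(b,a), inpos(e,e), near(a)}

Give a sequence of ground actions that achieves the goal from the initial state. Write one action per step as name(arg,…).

swap(a); flip(f,e)

1. swap(a)  →  {at(a), holds(a,a), holds(b,c), holds(c,c), holds(f,a), holds(f,f), inpos(a,a), inpos(b,a), inpos(e,a), inpos(f,f), near(a)}
2. flip(f,e)  →  {at(a), at(e), holds(a,a), holds(b,c), holds(c,c), holds(f,a), holds(f,f), inpos(a,a), inpos(b,a), inpos(e,a), inpos(e,e), inpos(f,f), near(a)}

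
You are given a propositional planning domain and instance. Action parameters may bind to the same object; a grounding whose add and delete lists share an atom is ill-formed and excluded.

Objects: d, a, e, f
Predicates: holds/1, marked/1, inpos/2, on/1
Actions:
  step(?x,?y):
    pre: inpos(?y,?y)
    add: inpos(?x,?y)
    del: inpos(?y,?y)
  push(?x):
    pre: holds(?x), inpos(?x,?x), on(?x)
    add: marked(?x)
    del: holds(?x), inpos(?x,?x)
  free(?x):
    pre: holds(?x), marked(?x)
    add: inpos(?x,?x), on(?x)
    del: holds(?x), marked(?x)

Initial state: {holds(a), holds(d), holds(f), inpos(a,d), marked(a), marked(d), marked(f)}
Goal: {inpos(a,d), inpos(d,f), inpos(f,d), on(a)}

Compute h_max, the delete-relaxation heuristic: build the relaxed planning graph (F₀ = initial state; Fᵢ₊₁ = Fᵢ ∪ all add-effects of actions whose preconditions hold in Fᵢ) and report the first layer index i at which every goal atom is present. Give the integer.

2

F0 = init (7 atoms)
F1 = F0 ∪ {inpos(a,a), inpos(d,d), inpos(f,f), on(a), on(d), on(f)}  (13 atoms)
F2 = F1 ∪ {inpos(a,f), inpos(d,a), inpos(d,f), inpos(e,a), inpos(e,d), inpos(e,f), inpos(f,a), inpos(f,d)}  (21 atoms)
goal ⊆ F2  ⇒  h_max = 2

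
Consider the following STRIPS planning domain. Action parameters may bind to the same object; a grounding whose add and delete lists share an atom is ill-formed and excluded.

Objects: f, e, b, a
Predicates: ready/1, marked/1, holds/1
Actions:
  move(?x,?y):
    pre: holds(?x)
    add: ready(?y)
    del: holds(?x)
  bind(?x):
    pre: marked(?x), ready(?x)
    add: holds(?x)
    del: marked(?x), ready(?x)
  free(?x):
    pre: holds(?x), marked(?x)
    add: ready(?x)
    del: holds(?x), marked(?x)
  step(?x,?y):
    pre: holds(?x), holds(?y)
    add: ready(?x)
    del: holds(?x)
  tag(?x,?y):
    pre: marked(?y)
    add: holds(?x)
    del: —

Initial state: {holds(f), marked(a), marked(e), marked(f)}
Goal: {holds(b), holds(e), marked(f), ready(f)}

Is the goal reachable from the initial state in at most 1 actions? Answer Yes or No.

1. move(f,f)  →  {marked(a), marked(e), marked(f), ready(f)}
2. tag(e,f)  →  {holds(e), marked(a), marked(e), marked(f), ready(f)}
3. tag(b,f)  →  {holds(b), holds(e), marked(a), marked(e), marked(f), ready(f)}
optimal plan length = 3; 3 > 1

No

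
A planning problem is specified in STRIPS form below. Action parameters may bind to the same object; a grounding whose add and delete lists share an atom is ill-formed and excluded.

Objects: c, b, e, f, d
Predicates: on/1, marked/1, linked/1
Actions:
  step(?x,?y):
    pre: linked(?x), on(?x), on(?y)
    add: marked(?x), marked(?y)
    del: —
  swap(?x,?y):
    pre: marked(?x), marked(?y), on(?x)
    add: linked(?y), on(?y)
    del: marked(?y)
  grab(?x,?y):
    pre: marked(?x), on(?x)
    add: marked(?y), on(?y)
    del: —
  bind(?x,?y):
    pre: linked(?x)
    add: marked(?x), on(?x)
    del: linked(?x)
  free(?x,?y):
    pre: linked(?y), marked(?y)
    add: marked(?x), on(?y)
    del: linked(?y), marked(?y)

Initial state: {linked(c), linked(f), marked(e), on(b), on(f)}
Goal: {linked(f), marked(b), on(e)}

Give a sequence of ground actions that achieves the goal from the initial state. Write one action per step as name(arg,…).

1. step(f,b)  →  {linked(c), linked(f), marked(b), marked(e), marked(f), on(b), on(f)}
2. swap(b,e)  →  {linked(c), linked(e), linked(f), marked(b), marked(f), on(b), on(e), on(f)}

step(f,b); swap(b,e)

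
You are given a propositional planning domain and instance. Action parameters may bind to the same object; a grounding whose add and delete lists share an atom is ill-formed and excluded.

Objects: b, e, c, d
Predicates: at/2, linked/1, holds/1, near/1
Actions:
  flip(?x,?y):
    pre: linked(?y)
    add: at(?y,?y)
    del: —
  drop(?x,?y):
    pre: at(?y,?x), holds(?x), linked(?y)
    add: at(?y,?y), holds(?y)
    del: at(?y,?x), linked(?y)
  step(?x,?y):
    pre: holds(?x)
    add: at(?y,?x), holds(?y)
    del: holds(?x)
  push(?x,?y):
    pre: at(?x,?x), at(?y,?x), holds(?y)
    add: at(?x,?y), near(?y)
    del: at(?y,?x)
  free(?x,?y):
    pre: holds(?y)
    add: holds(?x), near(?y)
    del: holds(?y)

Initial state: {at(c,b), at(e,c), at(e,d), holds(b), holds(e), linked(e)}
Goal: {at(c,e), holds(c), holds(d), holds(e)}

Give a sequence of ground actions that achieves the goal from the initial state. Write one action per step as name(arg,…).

step(b,d); step(e,c); drop(c,e)

1. step(b,d)  →  {at(c,b), at(d,b), at(e,c), at(e,d), holds(d), holds(e), linked(e)}
2. step(e,c)  →  {at(c,b), at(c,e), at(d,b), at(e,c), at(e,d), holds(c), holds(d), linked(e)}
3. drop(c,e)  →  {at(c,b), at(c,e), at(d,b), at(e,d), at(e,e), holds(c), holds(d), holds(e)}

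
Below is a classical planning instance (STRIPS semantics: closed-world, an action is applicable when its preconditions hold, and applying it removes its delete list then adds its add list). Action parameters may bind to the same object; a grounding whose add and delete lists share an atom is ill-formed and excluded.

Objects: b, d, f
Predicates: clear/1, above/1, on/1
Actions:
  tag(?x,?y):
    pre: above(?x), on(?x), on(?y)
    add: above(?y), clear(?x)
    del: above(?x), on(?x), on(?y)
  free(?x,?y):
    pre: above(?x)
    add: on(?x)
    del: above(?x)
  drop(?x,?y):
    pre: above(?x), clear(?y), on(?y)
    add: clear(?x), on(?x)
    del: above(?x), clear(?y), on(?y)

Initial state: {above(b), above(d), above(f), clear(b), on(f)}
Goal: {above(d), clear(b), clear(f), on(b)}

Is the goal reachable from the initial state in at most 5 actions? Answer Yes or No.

Yes

1. free(b,b)  →  {above(d), above(f), clear(b), on(b), on(f)}
2. tag(f,b)  →  {above(b), above(d), clear(b), clear(f)}
3. free(b,b)  →  {above(d), clear(b), clear(f), on(b)}
optimal plan length = 3; 3 ≤ 5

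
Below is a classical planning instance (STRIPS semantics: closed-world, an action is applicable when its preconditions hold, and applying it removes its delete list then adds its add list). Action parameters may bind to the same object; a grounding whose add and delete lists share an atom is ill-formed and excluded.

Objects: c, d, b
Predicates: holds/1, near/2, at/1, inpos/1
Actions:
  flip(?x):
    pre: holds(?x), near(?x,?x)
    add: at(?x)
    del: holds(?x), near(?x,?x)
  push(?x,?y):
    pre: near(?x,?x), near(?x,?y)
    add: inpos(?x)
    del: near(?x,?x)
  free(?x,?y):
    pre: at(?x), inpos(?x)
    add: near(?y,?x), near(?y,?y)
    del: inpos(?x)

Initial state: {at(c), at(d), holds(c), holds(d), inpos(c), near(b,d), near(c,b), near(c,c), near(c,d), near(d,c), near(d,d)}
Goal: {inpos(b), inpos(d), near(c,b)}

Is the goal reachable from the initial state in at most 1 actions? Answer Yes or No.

1. push(d,c)  →  {at(c), at(d), holds(c), holds(d), inpos(c), inpos(d), near(b,d), near(c,b), near(c,c), near(c,d), near(d,c)}
2. free(c,b)  →  {at(c), at(d), holds(c), holds(d), inpos(d), near(b,b), near(b,c), near(b,d), near(c,b), near(c,c), near(c,d), near(d,c)}
3. push(b,c)  →  {at(c), at(d), holds(c), holds(d), inpos(b), inpos(d), near(b,c), near(b,d), near(c,b), near(c,c), near(c,d), near(d,c)}
optimal plan length = 3; 3 > 1

No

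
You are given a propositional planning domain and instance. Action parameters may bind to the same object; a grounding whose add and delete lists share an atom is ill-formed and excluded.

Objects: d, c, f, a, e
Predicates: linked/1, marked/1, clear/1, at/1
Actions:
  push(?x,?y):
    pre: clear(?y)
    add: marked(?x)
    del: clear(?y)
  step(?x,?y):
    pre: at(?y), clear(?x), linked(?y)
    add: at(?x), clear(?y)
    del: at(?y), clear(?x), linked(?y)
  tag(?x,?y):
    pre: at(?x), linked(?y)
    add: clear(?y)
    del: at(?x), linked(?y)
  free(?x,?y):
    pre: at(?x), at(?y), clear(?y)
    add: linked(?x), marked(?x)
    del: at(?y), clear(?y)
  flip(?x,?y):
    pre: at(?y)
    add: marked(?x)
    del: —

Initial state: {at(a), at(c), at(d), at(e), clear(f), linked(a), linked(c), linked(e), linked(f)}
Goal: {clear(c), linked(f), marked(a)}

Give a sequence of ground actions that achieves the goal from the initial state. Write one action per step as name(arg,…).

push(a,f); tag(d,c)

1. push(a,f)  →  {at(a), at(c), at(d), at(e), linked(a), linked(c), linked(e), linked(f), marked(a)}
2. tag(d,c)  →  {at(a), at(c), at(e), clear(c), linked(a), linked(e), linked(f), marked(a)}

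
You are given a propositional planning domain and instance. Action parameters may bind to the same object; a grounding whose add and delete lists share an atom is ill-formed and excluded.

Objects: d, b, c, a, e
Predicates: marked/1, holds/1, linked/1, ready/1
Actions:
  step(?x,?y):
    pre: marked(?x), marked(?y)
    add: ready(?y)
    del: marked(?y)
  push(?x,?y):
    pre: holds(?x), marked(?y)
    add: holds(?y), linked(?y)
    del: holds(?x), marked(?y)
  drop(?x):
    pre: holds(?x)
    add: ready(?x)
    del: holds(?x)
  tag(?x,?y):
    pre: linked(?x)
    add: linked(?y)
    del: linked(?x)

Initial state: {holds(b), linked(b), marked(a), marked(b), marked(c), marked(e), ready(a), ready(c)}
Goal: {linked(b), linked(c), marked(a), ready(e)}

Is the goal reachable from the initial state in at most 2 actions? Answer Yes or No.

1. step(b,e)  →  {holds(b), linked(b), marked(a), marked(b), marked(c), ready(a), ready(c), ready(e)}
2. push(b,c)  →  {holds(c), linked(b), linked(c), marked(a), marked(b), ready(a), ready(c), ready(e)}
optimal plan length = 2; 2 ≤ 2

Yes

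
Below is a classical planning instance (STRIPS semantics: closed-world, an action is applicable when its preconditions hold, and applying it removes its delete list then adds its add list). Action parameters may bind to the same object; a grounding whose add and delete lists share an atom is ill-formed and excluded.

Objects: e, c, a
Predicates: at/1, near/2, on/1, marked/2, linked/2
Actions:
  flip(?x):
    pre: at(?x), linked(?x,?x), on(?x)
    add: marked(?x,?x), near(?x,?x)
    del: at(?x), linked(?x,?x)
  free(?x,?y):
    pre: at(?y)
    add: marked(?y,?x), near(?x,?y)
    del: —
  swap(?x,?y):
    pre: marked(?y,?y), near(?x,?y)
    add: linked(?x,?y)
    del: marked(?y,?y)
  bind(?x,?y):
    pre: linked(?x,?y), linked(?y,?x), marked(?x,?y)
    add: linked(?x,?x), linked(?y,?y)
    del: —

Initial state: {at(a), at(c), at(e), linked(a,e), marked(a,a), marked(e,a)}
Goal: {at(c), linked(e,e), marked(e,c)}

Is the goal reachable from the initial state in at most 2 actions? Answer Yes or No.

1. free(e,e)  →  {at(a), at(c), at(e), linked(a,e), marked(a,a), marked(e,a), marked(e,e), near(e,e)}
2. free(c,e)  →  {at(a), at(c), at(e), linked(a,e), marked(a,a), marked(e,a), marked(e,c), marked(e,e), near(c,e), near(e,e)}
3. swap(e,e)  →  {at(a), at(c), at(e), linked(a,e), linked(e,e), marked(a,a), marked(e,a), marked(e,c), near(c,e), near(e,e)}
optimal plan length = 3; 3 > 2

No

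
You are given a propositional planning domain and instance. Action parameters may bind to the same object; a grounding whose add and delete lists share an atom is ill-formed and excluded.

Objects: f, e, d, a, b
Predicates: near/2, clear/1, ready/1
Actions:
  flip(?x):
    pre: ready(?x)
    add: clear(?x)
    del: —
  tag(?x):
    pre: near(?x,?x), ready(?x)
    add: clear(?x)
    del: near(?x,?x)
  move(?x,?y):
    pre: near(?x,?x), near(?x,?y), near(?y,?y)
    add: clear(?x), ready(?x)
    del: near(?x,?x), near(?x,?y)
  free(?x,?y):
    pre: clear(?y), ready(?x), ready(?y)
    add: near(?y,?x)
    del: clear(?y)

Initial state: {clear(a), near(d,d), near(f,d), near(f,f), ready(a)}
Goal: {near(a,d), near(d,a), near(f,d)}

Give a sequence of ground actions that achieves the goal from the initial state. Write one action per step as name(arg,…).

1. move(d,d)  →  {clear(a), clear(d), near(f,d), near(f,f), ready(a), ready(d)}
2. free(d,a)  →  {clear(d), near(a,d), near(f,d), near(f,f), ready(a), ready(d)}
3. free(a,d)  →  {near(a,d), near(d,a), near(f,d), near(f,f), ready(a), ready(d)}

move(d,d); free(d,a); free(a,d)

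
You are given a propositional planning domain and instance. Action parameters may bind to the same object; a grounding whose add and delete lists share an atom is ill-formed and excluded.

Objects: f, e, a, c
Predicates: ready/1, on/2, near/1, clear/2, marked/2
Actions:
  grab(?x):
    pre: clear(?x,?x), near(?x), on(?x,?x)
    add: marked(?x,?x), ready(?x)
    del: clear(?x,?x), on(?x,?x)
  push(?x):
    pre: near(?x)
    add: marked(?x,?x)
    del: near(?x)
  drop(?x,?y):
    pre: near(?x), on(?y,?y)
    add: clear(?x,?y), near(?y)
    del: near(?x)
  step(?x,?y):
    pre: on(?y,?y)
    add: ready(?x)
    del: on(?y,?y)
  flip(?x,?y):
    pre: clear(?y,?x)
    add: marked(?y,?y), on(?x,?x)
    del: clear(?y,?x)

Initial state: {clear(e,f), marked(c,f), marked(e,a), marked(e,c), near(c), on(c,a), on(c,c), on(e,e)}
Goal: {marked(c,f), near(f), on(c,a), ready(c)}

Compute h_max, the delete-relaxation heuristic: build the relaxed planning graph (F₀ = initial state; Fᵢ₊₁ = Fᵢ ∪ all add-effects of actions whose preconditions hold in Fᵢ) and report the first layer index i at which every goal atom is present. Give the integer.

F0 = init (8 atoms)
F1 = F0 ∪ {clear(c,e), marked(c,c), marked(e,e), near(e), on(f,f), ready(a), ready(c), ready(e), ready(f)}  (17 atoms)
F2 = F1 ∪ {clear(c,f), clear(e,c), near(f)}  (20 atoms)
goal ⊆ F2  ⇒  h_max = 2

2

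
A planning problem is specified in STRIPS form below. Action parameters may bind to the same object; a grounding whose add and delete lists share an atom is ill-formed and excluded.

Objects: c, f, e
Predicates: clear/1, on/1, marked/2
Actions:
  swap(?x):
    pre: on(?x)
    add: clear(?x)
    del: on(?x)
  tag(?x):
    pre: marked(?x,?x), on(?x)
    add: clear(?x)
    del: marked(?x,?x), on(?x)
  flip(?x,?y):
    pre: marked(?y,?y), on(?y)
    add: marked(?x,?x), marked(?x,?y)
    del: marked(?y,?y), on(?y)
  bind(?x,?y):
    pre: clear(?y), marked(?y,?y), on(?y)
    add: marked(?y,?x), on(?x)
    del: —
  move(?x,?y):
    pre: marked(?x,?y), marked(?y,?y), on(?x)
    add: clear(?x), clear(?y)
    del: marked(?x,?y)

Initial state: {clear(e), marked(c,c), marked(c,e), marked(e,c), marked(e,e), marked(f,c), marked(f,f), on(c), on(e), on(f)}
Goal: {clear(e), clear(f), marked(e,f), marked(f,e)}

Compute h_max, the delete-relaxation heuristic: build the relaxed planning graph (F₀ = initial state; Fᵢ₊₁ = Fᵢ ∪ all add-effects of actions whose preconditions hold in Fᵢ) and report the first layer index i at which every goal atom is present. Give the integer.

1

F0 = init (10 atoms)
F1 = F0 ∪ {clear(c), clear(f), marked(c,f), marked(e,f), marked(f,e)}  (15 atoms)
goal ⊆ F1  ⇒  h_max = 1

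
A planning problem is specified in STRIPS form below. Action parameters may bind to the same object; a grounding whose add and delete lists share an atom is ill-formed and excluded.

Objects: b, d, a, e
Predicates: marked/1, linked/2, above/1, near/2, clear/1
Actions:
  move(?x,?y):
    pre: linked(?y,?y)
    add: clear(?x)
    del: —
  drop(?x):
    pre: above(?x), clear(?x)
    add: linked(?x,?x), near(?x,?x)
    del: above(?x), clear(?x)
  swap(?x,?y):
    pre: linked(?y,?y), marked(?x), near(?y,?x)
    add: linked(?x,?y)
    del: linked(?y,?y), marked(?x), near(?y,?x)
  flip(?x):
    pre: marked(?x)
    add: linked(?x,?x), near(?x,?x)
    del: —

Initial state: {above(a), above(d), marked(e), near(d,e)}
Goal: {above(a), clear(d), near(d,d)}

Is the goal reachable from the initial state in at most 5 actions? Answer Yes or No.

Yes

1. flip(e)  →  {above(a), above(d), linked(e,e), marked(e), near(d,e), near(e,e)}
2. move(d,e)  →  {above(a), above(d), clear(d), linked(e,e), marked(e), near(d,e), near(e,e)}
3. drop(d)  →  {above(a), linked(d,d), linked(e,e), marked(e), near(d,d), near(d,e), near(e,e)}
4. move(d,d)  →  {above(a), clear(d), linked(d,d), linked(e,e), marked(e), near(d,d), near(d,e), near(e,e)}
optimal plan length = 4; 4 ≤ 5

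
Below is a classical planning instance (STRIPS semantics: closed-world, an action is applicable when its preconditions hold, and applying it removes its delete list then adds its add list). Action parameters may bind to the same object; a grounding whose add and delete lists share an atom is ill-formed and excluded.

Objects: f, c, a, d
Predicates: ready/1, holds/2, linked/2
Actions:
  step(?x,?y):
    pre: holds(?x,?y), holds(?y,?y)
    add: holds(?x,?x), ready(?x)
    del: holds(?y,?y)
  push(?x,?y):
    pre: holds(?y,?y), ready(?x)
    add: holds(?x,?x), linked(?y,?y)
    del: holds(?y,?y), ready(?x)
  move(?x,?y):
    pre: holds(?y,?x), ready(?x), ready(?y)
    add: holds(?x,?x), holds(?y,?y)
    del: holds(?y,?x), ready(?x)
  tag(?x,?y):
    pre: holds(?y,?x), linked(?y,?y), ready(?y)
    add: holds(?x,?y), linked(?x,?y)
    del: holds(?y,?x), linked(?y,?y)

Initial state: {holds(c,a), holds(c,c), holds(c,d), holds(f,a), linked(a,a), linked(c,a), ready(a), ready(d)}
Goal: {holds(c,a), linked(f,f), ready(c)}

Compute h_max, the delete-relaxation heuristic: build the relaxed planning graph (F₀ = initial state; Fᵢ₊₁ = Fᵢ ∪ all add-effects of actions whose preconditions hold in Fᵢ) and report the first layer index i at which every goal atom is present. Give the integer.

3

F0 = init (8 atoms)
F1 = F0 ∪ {holds(a,a), holds(d,d), linked(c,c)}  (11 atoms)
F2 = F1 ∪ {holds(f,f), linked(d,d), ready(c), ready(f)}  (15 atoms)
F3 = F2 ∪ {holds(a,c), holds(d,c), linked(a,c), linked(d,c), linked(f,f)}  (20 atoms)
goal ⊆ F3  ⇒  h_max = 3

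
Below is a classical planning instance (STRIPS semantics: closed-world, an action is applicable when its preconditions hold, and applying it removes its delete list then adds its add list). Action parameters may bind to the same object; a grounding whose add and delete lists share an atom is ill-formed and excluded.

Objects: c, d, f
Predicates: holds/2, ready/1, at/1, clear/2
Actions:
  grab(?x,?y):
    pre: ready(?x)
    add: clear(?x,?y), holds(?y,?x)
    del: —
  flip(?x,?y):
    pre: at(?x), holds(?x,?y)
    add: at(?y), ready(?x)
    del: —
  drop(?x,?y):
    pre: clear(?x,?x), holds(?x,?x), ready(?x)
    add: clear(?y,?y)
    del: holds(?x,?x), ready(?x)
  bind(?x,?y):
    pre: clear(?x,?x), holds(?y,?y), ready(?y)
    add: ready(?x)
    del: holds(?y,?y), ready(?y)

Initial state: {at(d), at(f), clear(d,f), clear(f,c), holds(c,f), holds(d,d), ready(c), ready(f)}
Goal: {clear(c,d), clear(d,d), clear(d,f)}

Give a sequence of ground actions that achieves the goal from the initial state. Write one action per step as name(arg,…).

grab(c,c); grab(c,d); drop(c,d)

1. grab(c,c)  →  {at(d), at(f), clear(c,c), clear(d,f), clear(f,c), holds(c,c), holds(c,f), holds(d,d), ready(c), ready(f)}
2. grab(c,d)  →  {at(d), at(f), clear(c,c), clear(c,d), clear(d,f), clear(f,c), holds(c,c), holds(c,f), holds(d,c), holds(d,d), ready(c), ready(f)}
3. drop(c,d)  →  {at(d), at(f), clear(c,c), clear(c,d), clear(d,d), clear(d,f), clear(f,c), holds(c,f), holds(d,c), holds(d,d), ready(f)}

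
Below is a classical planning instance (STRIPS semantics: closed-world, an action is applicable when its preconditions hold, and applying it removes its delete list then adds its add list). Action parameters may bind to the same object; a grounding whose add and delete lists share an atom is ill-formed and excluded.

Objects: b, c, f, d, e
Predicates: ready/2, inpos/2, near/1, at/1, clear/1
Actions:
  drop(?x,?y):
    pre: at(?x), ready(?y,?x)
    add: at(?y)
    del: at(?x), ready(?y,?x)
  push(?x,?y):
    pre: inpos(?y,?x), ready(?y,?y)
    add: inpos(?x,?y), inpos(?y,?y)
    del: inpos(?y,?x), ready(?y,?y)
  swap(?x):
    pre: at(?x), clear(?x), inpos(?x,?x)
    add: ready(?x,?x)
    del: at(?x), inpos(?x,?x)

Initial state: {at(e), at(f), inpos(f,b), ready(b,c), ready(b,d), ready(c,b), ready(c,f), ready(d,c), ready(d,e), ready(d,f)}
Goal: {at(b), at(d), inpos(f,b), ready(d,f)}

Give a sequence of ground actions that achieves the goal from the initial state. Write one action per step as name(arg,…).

1. drop(f,c)  →  {at(c), at(e), inpos(f,b), ready(b,c), ready(b,d), ready(c,b), ready(d,c), ready(d,e), ready(d,f)}
2. drop(c,b)  →  {at(b), at(e), inpos(f,b), ready(b,d), ready(c,b), ready(d,c), ready(d,e), ready(d,f)}
3. drop(e,d)  →  {at(b), at(d), inpos(f,b), ready(b,d), ready(c,b), ready(d,c), ready(d,f)}

drop(f,c); drop(c,b); drop(e,d)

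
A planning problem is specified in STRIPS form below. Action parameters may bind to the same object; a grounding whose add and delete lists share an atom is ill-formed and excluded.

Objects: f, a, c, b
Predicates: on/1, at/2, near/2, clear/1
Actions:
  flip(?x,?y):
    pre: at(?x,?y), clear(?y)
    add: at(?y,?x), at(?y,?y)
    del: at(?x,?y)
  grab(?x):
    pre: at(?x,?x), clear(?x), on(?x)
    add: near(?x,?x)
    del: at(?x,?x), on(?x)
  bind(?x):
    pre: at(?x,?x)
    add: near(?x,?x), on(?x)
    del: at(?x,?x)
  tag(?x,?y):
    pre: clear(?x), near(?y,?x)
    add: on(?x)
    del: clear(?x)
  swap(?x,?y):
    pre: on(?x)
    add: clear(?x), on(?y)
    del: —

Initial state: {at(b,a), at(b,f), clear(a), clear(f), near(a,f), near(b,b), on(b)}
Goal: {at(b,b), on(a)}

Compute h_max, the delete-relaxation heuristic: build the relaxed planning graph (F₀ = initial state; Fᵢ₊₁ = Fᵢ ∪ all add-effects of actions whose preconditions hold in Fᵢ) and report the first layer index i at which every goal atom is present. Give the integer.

F0 = init (7 atoms)
F1 = F0 ∪ {at(a,a), at(a,b), at(f,b), at(f,f), clear(b), on(a), on(c), on(f)}  (15 atoms)
F2 = F1 ∪ {at(b,b), clear(c), near(a,a), near(f,f)}  (19 atoms)
goal ⊆ F2  ⇒  h_max = 2

2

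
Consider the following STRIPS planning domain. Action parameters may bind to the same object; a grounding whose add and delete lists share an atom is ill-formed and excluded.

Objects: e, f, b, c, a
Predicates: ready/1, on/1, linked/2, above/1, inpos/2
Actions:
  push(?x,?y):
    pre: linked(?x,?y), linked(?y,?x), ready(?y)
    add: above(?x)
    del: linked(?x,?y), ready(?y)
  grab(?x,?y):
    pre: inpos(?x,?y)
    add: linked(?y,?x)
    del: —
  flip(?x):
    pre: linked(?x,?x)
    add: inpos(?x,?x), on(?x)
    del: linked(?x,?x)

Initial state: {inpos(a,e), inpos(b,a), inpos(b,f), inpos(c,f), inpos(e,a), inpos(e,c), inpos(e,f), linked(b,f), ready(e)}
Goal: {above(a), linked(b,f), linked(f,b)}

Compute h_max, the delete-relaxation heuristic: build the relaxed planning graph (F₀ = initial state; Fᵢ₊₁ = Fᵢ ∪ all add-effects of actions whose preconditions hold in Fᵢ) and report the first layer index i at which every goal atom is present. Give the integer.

2

F0 = init (9 atoms)
F1 = F0 ∪ {linked(a,b), linked(a,e), linked(c,e), linked(e,a), linked(f,b), linked(f,c), linked(f,e)}  (16 atoms)
F2 = F1 ∪ {above(a)}  (17 atoms)
goal ⊆ F2  ⇒  h_max = 2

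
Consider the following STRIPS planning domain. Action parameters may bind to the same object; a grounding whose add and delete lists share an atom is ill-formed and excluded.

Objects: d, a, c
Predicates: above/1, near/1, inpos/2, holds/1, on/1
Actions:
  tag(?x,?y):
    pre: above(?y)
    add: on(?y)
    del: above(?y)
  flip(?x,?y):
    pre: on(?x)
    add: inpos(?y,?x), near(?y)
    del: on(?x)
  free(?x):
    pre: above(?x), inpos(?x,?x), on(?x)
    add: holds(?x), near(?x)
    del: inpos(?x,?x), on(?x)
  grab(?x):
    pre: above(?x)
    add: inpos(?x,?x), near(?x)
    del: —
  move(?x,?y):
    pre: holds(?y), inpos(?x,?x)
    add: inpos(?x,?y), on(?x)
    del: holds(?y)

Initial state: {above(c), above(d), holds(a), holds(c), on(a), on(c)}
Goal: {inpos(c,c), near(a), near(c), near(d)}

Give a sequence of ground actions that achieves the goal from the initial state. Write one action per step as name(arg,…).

flip(a,d); flip(c,a); grab(c)

1. flip(a,d)  →  {above(c), above(d), holds(a), holds(c), inpos(d,a), near(d), on(c)}
2. flip(c,a)  →  {above(c), above(d), holds(a), holds(c), inpos(a,c), inpos(d,a), near(a), near(d)}
3. grab(c)  →  {above(c), above(d), holds(a), holds(c), inpos(a,c), inpos(c,c), inpos(d,a), near(a), near(c), near(d)}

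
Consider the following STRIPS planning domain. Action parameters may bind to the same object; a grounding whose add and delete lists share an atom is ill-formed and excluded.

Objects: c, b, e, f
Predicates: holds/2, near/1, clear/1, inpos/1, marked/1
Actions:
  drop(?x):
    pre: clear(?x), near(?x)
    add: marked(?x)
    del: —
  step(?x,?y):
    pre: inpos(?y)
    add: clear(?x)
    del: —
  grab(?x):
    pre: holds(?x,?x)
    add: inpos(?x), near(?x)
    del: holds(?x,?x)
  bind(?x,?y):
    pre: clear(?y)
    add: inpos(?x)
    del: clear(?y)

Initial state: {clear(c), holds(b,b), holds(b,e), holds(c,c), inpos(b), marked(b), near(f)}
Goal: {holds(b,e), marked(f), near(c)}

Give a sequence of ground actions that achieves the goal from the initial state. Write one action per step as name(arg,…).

step(f,b); drop(f); grab(c)

1. step(f,b)  →  {clear(c), clear(f), holds(b,b), holds(b,e), holds(c,c), inpos(b), marked(b), near(f)}
2. drop(f)  →  {clear(c), clear(f), holds(b,b), holds(b,e), holds(c,c), inpos(b), marked(b), marked(f), near(f)}
3. grab(c)  →  {clear(c), clear(f), holds(b,b), holds(b,e), inpos(b), inpos(c), marked(b), marked(f), near(c), near(f)}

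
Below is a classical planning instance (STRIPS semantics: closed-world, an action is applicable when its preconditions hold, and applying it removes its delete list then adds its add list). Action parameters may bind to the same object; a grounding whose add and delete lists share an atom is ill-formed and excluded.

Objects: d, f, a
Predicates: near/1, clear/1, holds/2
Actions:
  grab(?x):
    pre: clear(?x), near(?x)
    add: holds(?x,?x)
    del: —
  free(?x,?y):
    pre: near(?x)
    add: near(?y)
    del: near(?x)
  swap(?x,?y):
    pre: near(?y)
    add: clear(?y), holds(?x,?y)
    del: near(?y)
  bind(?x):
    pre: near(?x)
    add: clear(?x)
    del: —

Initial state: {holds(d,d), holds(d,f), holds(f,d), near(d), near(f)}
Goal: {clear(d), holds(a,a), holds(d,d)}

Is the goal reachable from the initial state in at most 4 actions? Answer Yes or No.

Yes

1. free(f,a)  →  {holds(d,d), holds(d,f), holds(f,d), near(a), near(d)}
2. swap(d,d)  →  {clear(d), holds(d,d), holds(d,f), holds(f,d), near(a)}
3. swap(a,a)  →  {clear(a), clear(d), holds(a,a), holds(d,d), holds(d,f), holds(f,d)}
optimal plan length = 3; 3 ≤ 4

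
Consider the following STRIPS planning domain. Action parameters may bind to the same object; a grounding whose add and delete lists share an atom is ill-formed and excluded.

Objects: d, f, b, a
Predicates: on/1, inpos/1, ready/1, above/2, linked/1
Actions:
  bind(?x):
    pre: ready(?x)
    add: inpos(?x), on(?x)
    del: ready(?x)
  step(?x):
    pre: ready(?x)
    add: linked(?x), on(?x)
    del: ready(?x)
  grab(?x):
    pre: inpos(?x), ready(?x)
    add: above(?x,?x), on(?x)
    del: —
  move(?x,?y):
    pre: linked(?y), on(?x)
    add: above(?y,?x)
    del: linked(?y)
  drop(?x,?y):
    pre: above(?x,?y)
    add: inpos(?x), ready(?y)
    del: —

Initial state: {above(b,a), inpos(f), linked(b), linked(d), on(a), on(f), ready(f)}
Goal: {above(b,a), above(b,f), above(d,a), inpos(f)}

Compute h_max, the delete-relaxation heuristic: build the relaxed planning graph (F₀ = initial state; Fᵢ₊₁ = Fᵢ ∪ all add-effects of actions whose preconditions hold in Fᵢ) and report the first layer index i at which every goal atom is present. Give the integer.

1

F0 = init (7 atoms)
F1 = F0 ∪ {above(b,f), above(d,a), above(d,f), above(f,f), inpos(b), linked(f), ready(a)}  (14 atoms)
goal ⊆ F1  ⇒  h_max = 1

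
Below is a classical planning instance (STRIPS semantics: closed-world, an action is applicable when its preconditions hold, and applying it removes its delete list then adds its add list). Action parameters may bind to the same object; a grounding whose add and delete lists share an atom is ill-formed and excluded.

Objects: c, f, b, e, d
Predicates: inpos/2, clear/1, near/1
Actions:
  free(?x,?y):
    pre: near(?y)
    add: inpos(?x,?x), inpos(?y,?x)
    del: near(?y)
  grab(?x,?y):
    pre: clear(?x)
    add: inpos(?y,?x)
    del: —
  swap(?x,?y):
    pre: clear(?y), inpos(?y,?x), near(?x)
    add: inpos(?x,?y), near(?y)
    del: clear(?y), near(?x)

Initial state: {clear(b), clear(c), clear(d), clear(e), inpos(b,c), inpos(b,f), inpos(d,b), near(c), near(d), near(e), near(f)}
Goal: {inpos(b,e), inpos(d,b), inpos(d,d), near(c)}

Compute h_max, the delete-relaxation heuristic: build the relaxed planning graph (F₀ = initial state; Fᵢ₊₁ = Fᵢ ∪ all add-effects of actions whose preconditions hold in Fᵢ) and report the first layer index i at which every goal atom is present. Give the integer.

1

F0 = init (11 atoms)
F1 = F0 ∪ {inpos(b,b), inpos(b,d), inpos(b,e), inpos(c,b), inpos(c,c), inpos(c,d), inpos(c,e), inpos(c,f), inpos(d,c), inpos(d,d), inpos(d,e), inpos(d,f), inpos(e,b), inpos(e,c), inpos(e,d), inpos(e,e), inpos(e,f), inpos(f,b), inpos(f,c), inpos(f,d), inpos(f,e), inpos(f,f), near(b)}  (34 atoms)
goal ⊆ F1  ⇒  h_max = 1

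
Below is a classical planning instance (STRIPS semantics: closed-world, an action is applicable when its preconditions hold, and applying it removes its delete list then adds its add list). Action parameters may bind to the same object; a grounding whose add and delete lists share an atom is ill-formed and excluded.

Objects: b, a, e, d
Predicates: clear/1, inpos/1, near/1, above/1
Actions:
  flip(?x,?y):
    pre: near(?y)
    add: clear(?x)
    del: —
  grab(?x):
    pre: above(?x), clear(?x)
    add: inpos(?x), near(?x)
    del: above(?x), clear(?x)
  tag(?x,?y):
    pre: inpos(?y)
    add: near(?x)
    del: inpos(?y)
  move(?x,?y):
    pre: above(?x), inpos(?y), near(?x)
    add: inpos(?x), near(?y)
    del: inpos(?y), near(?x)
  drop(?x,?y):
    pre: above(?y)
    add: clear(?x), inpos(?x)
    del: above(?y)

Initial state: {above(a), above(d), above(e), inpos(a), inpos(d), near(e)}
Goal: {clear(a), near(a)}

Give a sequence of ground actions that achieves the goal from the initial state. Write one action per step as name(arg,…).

flip(a,e); tag(a,a)

1. flip(a,e)  →  {above(a), above(d), above(e), clear(a), inpos(a), inpos(d), near(e)}
2. tag(a,a)  →  {above(a), above(d), above(e), clear(a), inpos(d), near(a), near(e)}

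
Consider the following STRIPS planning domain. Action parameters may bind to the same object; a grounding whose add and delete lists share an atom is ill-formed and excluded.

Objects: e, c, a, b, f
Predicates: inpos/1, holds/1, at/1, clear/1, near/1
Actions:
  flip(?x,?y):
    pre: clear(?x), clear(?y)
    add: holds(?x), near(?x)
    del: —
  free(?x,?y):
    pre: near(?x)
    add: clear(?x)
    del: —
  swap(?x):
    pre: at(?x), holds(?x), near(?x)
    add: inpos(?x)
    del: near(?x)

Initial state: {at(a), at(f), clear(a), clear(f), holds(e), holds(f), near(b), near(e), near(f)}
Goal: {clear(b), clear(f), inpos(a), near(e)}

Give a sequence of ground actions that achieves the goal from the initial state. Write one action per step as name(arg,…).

1. flip(a,a)  →  {at(a), at(f), clear(a), clear(f), holds(a), holds(e), holds(f), near(a), near(b), near(e), near(f)}
2. free(b,e)  →  {at(a), at(f), clear(a), clear(b), clear(f), holds(a), holds(e), holds(f), near(a), near(b), near(e), near(f)}
3. swap(a)  →  {at(a), at(f), clear(a), clear(b), clear(f), holds(a), holds(e), holds(f), inpos(a), near(b), near(e), near(f)}

flip(a,a); free(b,e); swap(a)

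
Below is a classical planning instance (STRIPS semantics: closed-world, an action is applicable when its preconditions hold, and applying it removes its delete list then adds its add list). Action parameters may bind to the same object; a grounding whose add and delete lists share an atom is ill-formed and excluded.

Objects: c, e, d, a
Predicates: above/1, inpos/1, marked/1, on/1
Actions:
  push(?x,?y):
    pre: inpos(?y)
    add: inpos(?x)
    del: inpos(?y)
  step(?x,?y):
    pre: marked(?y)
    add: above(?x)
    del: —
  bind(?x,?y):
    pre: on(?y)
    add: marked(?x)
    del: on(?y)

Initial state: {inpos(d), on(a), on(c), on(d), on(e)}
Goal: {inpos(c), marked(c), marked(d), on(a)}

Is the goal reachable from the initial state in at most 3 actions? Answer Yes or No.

1. push(c,d)  →  {inpos(c), on(a), on(c), on(d), on(e)}
2. bind(c,c)  →  {inpos(c), marked(c), on(a), on(d), on(e)}
3. bind(d,e)  →  {inpos(c), marked(c), marked(d), on(a), on(d)}
optimal plan length = 3; 3 ≤ 3

Yes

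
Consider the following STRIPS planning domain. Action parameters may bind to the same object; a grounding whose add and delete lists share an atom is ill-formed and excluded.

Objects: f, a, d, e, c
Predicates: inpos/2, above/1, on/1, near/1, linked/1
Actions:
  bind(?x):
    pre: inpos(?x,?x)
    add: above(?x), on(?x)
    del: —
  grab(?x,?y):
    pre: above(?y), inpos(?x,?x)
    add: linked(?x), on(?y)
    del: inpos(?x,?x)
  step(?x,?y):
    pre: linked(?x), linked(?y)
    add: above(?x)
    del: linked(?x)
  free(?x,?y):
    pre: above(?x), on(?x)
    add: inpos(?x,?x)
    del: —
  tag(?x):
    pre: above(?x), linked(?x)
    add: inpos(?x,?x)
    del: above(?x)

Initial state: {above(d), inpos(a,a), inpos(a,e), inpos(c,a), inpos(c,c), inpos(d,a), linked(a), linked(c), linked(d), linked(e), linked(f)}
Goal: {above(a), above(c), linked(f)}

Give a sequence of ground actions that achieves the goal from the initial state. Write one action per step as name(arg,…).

1. bind(a)  →  {above(a), above(d), inpos(a,a), inpos(a,e), inpos(c,a), inpos(c,c), inpos(d,a), linked(a), linked(c), linked(d), linked(e), linked(f), on(a)}
2. bind(c)  →  {above(a), above(c), above(d), inpos(a,a), inpos(a,e), inpos(c,a), inpos(c,c), inpos(d,a), linked(a), linked(c), linked(d), linked(e), linked(f), on(a), on(c)}

bind(a); bind(c)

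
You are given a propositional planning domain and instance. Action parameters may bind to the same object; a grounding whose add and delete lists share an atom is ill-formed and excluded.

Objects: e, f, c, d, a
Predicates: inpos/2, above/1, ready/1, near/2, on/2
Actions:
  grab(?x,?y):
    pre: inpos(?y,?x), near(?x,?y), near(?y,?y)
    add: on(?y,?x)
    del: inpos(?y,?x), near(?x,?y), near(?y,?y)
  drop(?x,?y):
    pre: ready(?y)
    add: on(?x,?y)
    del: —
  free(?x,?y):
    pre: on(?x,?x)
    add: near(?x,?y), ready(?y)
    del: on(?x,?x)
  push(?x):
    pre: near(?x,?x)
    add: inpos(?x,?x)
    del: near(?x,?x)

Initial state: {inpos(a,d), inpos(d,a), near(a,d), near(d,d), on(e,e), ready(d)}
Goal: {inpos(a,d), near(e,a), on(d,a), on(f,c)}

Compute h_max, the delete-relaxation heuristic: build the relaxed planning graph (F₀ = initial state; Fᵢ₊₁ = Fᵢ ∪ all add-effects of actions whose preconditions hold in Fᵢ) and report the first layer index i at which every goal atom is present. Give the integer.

F0 = init (6 atoms)
F1 = F0 ∪ {inpos(d,d), near(e,a), near(e,c), near(e,d), near(e,e), near(e,f), on(a,d), on(c,d), on(d,a), on(d,d), on(e,d), on(f,d), ready(a), ready(c), ready(e), ready(f)}  (22 atoms)
F2 = F1 ∪ {inpos(e,e), near(d,a), near(d,c), near(d,e), near(d,f), on(a,a), on(a,c), on(a,e), on(a,f), on(c,a), on(c,c), on(c,e), on(c,f), on(d,c), on(d,e), on(d,f), on(e,a), on(e,c), on(e,f), on(f,a), on(f,c), on(f,e), on(f,f)}  (45 atoms)
goal ⊆ F2  ⇒  h_max = 2

2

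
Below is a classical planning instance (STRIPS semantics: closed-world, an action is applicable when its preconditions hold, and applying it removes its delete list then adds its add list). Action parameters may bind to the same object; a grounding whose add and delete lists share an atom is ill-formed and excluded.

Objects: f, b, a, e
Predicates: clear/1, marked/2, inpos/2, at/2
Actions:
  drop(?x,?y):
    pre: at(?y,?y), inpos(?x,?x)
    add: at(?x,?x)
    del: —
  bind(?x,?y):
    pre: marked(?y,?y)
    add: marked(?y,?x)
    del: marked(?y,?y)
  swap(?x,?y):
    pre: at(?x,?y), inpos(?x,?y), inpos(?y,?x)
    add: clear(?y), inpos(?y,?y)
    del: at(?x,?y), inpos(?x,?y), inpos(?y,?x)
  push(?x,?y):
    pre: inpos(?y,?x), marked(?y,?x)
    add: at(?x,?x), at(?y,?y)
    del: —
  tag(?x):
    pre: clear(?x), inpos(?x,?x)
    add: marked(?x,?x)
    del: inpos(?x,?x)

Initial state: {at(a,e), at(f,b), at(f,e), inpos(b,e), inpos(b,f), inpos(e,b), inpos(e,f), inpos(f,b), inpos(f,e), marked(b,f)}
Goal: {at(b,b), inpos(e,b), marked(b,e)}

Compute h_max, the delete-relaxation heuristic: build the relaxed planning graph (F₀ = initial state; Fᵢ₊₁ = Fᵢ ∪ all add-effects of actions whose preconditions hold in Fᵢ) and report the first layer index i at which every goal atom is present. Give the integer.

F0 = init (10 atoms)
F1 = F0 ∪ {at(b,b), at(f,f), clear(b), clear(e), inpos(b,b), inpos(e,e)}  (16 atoms)
F2 = F1 ∪ {at(e,e), marked(b,b), marked(e,e)}  (19 atoms)
F3 = F2 ∪ {marked(b,a), marked(b,e), marked(e,a), marked(e,b), marked(e,f)}  (24 atoms)
goal ⊆ F3  ⇒  h_max = 3

3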